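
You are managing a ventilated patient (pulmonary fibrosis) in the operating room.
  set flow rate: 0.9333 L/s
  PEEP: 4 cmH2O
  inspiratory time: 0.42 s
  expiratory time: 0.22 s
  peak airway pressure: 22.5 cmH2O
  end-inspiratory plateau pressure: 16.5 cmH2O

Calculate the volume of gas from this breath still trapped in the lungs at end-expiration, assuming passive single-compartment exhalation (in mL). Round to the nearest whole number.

Vt = flow × Ti = 0.9333 L/s × 0.42 s × 1000 mL/L = 391.99 mL.
R = (PIP − Pplat)/V̇ = (22.5 − 16.5) / 0.9333 = 6.0/0.9333 = 6.429 cmH2O·s/L.
C = Vt/(Pplat − PEEP) = 391.99 / (16.5 − 4) = 391.99/12.5 = 31.359 mL/cmH2O.
τ = R × C = 6.429 × 0.03136 L/cmH2O = 0.2016 s.
Fraction remaining = e^(−Te/τ) = e^(−0.22/0.2016) = 0.3358.
Trapped volume = 391.99 × 0.3358 = 131.63 mL.

132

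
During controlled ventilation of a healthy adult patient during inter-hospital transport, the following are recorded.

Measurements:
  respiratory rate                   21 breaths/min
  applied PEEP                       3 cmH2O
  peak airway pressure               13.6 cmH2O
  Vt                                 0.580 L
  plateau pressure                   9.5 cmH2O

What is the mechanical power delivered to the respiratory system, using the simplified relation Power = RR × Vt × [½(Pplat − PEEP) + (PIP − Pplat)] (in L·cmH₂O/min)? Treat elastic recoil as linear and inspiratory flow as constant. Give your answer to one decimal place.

Per-breath work = Vt × [½(Pplat−PEEP) + (PIP−Pplat)] = 0.580 × [0.5×6.5 + 4.1] = 0.580 × 7.35 = 4.263 L·cmH2O.
Power = 21 × 4.263 = 89.523 L·cmH2O/min.

89.5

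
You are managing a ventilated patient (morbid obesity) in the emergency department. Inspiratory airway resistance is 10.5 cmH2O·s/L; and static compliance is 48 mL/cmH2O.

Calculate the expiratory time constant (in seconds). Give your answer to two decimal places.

0.50

τ = R × C = 10.5 × 48 mL/cmH2O = 10.5 × 0.048 L/cmH2O = 0.504 s.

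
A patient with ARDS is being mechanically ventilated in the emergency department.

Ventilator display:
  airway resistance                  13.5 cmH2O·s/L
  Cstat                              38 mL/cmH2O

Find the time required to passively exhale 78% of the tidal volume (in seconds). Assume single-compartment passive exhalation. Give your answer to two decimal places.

0.78

τ = R × C = 13.5 × 38 mL/cmH2O = 13.5 × 0.038 L/cmH2O = 0.513 s.
Exhaled fraction f = 1 − e^(−t/τ) → t = −τ·ln(1 − f) = −0.513·ln(0.22) = 0.7767 s.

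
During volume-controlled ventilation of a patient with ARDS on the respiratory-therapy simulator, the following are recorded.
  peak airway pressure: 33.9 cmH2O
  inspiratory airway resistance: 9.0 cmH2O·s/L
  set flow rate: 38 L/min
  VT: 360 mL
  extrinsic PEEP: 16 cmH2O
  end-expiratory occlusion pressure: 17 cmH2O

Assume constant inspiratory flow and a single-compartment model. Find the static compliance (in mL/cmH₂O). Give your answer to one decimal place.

32.1

Flow: 38 L/min ÷ 60 = 0.6333 L/s.
Total PEEP = 17 cmH2O (set 16 + intrinsic 1); this is the baseline alveolar pressure.
Equation of motion (constant flow): PIP = Vt/C + R·V̇ + PEEP.
Vt/C = PIP − R·V̇ − PEEP = 33.9 − 9.0×0.6333 − 17 = 33.9 − 5.7 − 17 = 11.2 cmH2O.
C = Vt / 11.2 = 360 / 11.2 = 32.143 mL/cmH2O.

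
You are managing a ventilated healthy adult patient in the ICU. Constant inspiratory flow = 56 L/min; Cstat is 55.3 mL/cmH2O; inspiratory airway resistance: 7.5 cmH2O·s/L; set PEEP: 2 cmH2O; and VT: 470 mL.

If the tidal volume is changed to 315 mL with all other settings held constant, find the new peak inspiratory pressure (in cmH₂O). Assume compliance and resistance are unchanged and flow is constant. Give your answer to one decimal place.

Flow: 56 L/min ÷ 60 = 0.9333 L/s.
PIP = Vt/C + R·V̇ + PEEP (constant-flow equation of motion).
Only the elastic term changes: ΔPIP = ΔVt / C = (315 − 470) / 55.3 = -2.803 cmH2O.
Original PIP = 470/55.3 + 7.5×0.9333 + 2 = 17.499 cmH2O; new PIP = 17.499 + (-2.803) = 14.696 cmH2O.

14.7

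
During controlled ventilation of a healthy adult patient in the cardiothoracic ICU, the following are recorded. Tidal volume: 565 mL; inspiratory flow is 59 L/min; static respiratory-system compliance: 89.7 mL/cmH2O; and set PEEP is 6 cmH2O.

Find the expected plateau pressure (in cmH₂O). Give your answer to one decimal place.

12.3

Pplat = PEEP + Vt / Cstat = 6 + 565 / 89.7 = 6 + 6.299 = 12.299 cmH2O.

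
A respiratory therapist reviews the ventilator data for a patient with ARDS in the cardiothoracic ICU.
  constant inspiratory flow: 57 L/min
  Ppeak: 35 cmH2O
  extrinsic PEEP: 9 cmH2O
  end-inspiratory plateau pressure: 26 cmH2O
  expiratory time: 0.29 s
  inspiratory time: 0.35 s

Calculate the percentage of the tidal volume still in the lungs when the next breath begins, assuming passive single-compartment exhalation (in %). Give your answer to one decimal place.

20.9

Flow: 57 L/min ÷ 60 = 0.95 L/s.
Vt = flow × Ti = 0.95 L/s × 0.35 s × 1000 mL/L = 332.5 mL.
R = (PIP − Pplat)/V̇ = (35 − 26) / 0.95 = 9.0/0.95 = 9.474 cmH2O·s/L.
C = Vt/(Pplat − PEEP) = 332.5 / (26 − 9) = 332.5/17.0 = 19.559 mL/cmH2O.
τ = R × C = 9.474 × 0.01956 L/cmH2O = 0.1853 s.
Fraction remaining at end-expiration = e^(−Te/τ) = e^(−0.29/0.1853) = 0.2091 → 20.91%.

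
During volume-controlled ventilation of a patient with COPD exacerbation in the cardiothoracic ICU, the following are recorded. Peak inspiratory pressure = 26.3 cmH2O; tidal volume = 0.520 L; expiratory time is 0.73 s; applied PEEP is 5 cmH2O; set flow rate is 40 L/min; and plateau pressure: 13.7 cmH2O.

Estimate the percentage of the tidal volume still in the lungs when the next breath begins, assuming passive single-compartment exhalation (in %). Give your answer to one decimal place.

Flow: 40 L/min ÷ 60 = 0.6667 L/s.
R = (PIP − Pplat)/V̇ = (26.3 − 13.7) / 0.6667 = 12.6/0.6667 = 18.899 cmH2O·s/L.
C = Vt/(Pplat − PEEP) = 520.0 / (13.7 − 5) = 520.0/8.7 = 59.77 mL/cmH2O.
τ = R × C = 18.899 × 0.05977 L/cmH2O = 1.13 s.
Fraction remaining at end-expiration = e^(−Te/τ) = e^(−0.73/1.13) = 0.5241 → 52.41%.

52.4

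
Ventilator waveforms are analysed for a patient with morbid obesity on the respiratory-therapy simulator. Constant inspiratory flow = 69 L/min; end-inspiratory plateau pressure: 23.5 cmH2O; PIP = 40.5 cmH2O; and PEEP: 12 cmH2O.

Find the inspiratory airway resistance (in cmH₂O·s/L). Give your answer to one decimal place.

Flow: 69 L/min ÷ 60 = 1.15 L/s.
Raw = (PIP − Pplat) / flow = (40.5 − 23.5) / 1.15 = 17.0 / 1.15 = 14.783 cmH2O·s/L.

14.8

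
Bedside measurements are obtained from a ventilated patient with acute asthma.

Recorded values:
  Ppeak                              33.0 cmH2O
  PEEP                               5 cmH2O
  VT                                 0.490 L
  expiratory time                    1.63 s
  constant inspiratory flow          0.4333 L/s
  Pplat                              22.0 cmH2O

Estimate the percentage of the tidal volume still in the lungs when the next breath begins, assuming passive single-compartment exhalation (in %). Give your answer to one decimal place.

10.8

R = (PIP − Pplat)/V̇ = (33.0 − 22.0) / 0.4333 = 11.0/0.4333 = 25.387 cmH2O·s/L.
C = Vt/(Pplat − PEEP) = 490.0 / (22.0 − 5) = 490.0/17.0 = 28.824 mL/cmH2O.
τ = R × C = 25.387 × 0.02882 L/cmH2O = 0.7317 s.
Fraction remaining at end-expiration = e^(−Te/τ) = e^(−1.63/0.7317) = 0.1078 → 10.78%.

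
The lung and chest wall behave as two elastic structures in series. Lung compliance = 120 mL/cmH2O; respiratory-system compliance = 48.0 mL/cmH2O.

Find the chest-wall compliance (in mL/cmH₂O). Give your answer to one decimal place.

80.0

1/Ccw = 1/Crs − 1/CL.
1/Ccw = 1/48.0 − 1/120 = 0.0125.
Ccw = 80.0 mL/cmH2O.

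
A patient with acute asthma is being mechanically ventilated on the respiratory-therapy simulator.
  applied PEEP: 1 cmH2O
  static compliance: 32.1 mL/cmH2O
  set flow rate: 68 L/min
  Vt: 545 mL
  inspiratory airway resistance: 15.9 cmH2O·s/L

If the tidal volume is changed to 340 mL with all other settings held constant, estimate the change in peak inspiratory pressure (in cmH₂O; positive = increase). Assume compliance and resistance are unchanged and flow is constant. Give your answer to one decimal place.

-6.4

PIP = Vt/C + R·V̇ + PEEP (constant-flow equation of motion).
Only the elastic term changes: ΔPIP = ΔVt / C = (340 − 545) / 32.1 = -6.386 cmH2O.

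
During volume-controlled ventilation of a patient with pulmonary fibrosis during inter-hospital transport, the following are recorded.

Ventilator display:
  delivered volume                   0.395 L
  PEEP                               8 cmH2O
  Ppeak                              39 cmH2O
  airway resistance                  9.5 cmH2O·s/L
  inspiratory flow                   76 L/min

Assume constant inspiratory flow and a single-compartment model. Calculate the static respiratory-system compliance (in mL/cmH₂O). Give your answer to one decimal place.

Flow: 76 L/min ÷ 60 = 1.2667 L/s.
Equation of motion (constant flow): PIP = Vt/C + R·V̇ + PEEP.
Vt/C = PIP − R·V̇ − PEEP = 39 − 9.5×1.2667 − 8 = 39 − 12.034 − 8 = 18.966 cmH2O.
C = Vt / 18.966 = 395 / 18.966 = 20.827 mL/cmH2O.

20.8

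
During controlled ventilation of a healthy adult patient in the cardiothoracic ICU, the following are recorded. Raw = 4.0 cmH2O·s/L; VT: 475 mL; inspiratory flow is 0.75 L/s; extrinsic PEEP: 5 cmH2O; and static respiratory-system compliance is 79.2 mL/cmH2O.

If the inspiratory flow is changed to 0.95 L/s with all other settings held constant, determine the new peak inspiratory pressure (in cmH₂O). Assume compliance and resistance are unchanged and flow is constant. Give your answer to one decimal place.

PIP = Vt/C + R·V̇ + PEEP (constant-flow equation of motion).
Only the resistive term changes: ΔPIP = R × ΔV̇ = 4.0 × (0.95 − 0.75) = 4.0 × 0.2 = 0.8 cmH2O.
Original PIP = 475/79.2 + 4.0×0.75 + 5 = 13.997 cmH2O; new PIP = 13.997 + (0.8) = 14.797 cmH2O.

14.8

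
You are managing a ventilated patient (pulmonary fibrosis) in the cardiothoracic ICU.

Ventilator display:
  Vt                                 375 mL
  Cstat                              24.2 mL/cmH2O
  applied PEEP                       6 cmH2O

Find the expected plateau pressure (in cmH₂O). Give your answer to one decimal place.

Pplat = PEEP + Vt / Cstat = 6 + 375 / 24.2 = 6 + 15.496 = 21.496 cmH2O.

21.5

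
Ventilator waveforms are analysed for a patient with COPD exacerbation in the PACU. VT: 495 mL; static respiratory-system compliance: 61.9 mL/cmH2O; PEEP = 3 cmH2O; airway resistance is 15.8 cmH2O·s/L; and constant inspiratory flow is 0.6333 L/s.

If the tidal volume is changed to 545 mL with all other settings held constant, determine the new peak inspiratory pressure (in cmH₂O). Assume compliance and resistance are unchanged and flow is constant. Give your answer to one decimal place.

21.8

PIP = Vt/C + R·V̇ + PEEP (constant-flow equation of motion).
Only the elastic term changes: ΔPIP = ΔVt / C = (545 − 495) / 61.9 = 0.8078 cmH2O.
Original PIP = 495/61.9 + 15.8×0.6333 + 3 = 21.003 cmH2O; new PIP = 21.003 + (0.8078) = 21.811 cmH2O.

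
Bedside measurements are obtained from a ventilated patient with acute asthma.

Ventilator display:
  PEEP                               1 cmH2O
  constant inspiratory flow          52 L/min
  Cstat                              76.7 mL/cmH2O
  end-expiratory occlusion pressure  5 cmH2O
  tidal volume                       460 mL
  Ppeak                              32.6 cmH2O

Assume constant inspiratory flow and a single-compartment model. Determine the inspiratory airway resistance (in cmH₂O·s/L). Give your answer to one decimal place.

24.9

Flow: 52 L/min ÷ 60 = 0.8667 L/s.
Total PEEP = 5 cmH2O (set 1 + intrinsic 4); this is the baseline alveolar pressure.
Equation of motion (constant flow): PIP = Vt/C + R·V̇ + PEEP.
R·V̇ = PIP − Vt/C − PEEP = 32.6 − 460/76.7 − 5 = 32.6 − 5.997 − 5 = 21.603 cmH2O.
R = 21.603 / 0.8667 = 24.926 cmH2O·s/L.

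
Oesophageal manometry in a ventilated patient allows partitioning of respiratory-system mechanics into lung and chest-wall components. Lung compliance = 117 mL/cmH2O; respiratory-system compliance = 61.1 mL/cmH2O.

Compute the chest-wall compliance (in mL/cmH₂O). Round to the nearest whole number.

128

1/Ccw = 1/Crs − 1/CL.
1/Ccw = 1/61.1 − 1/117 = 0.00782.
Ccw = 127.88 mL/cmH2O.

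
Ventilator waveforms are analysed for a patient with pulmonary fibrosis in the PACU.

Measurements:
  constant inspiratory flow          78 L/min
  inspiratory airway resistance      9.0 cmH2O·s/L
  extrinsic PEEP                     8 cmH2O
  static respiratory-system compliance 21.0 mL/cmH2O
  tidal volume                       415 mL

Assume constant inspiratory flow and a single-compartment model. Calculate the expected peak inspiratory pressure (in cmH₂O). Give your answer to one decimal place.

Flow: 78 L/min ÷ 60 = 1.3 L/s.
Equation of motion (constant flow): PIP = Vt/C + R·V̇ + PEEP.
PIP = 415/21.0 + 9.0×1.3 + 8 = 19.762 + 11.7 + 8 = 39.462 cmH2O.

39.5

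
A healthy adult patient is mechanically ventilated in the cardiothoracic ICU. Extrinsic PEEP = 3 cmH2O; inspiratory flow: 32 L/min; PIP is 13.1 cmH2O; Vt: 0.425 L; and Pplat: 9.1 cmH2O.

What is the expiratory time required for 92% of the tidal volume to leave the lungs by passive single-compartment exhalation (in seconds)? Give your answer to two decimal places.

1.32

Flow: 32 L/min ÷ 60 = 0.5333 L/s.
R = (PIP − Pplat)/V̇ = (13.1 − 9.1) / 0.5333 = 4.0/0.5333 = 7.5 cmH2O·s/L.
C = Vt/(Pplat − PEEP) = 425.0 / (9.1 − 3) = 425.0/6.1 = 69.672 mL/cmH2O.
τ = R × C = 7.5 × 0.06967 L/cmH2O = 0.5225 s.
t = −τ·ln(1 − 0.92) = −0.5225·ln(0.08) = 1.32 s.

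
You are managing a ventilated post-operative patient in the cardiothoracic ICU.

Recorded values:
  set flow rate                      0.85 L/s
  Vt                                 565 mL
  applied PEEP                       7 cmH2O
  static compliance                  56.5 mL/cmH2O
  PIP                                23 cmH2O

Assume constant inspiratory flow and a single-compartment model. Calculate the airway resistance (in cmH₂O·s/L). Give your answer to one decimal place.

7.1

Equation of motion (constant flow): PIP = Vt/C + R·V̇ + PEEP.
R·V̇ = PIP − Vt/C − PEEP = 23 − 565/56.5 − 7 = 23 − 10.0 − 7 = 6.0 cmH2O.
R = 6.0 / 0.85 = 7.059 cmH2O·s/L.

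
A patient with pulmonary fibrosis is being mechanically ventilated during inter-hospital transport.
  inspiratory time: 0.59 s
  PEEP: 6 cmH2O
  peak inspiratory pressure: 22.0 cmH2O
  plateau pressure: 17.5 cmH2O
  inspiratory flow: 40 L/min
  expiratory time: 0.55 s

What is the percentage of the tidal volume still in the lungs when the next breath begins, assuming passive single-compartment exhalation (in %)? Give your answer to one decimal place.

Flow: 40 L/min ÷ 60 = 0.6667 L/s.
Vt = flow × Ti = 0.6667 L/s × 0.59 s × 1000 mL/L = 393.35 mL.
R = (PIP − Pplat)/V̇ = (22.0 − 17.5) / 0.6667 = 4.5/0.6667 = 6.75 cmH2O·s/L.
C = Vt/(Pplat − PEEP) = 393.35 / (17.5 − 6) = 393.35/11.5 = 34.204 mL/cmH2O.
τ = R × C = 6.75 × 0.0342 L/cmH2O = 0.2309 s.
Fraction remaining at end-expiration = e^(−Te/τ) = e^(−0.55/0.2309) = 0.09237 → 9.237%.

9.2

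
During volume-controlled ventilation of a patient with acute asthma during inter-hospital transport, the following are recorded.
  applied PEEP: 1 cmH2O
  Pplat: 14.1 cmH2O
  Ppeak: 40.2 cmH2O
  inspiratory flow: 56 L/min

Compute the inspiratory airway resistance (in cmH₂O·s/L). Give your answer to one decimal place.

Flow: 56 L/min ÷ 60 = 0.9333 L/s.
Raw = (PIP − Pplat) / flow = (40.2 − 14.1) / 0.9333 = 26.1 / 0.9333 = 27.965 cmH2O·s/L.

28.0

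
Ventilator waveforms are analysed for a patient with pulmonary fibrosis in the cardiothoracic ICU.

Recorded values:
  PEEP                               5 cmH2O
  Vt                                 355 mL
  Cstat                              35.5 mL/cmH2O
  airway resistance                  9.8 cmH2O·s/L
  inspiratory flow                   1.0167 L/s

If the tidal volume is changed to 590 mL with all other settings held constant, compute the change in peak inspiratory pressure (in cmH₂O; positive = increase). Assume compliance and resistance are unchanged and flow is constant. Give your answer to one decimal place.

6.6

PIP = Vt/C + R·V̇ + PEEP (constant-flow equation of motion).
Only the elastic term changes: ΔPIP = ΔVt / C = (590 − 355) / 35.5 = 6.62 cmH2O.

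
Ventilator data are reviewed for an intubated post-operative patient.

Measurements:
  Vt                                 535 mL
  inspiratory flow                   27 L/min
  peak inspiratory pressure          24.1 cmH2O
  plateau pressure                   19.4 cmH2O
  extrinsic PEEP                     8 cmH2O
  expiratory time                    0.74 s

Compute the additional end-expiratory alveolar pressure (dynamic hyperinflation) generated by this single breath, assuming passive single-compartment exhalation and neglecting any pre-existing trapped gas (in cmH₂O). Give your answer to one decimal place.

2.5

Flow: 27 L/min ÷ 60 = 0.45 L/s.
R = (PIP − Pplat)/V̇ = (24.1 − 19.4) / 0.45 = 4.7/0.45 = 10.444 cmH2O·s/L.
C = Vt/(Pplat − PEEP) = 535.0 / (19.4 − 8) = 535.0/11.4 = 46.93 mL/cmH2O.
τ = R × C = 10.444 × 0.04693 L/cmH2O = 0.4901 s.
Fraction remaining = e^(−Te/τ) = e^(−0.74/0.4901) = 0.2209; trapped volume = 535.0 × 0.2209 = 118.18 mL.
Additional alveolar pressure from trapping ≈ V_trapped / C = 118.18 / 46.93 = 2.518 cmH2O.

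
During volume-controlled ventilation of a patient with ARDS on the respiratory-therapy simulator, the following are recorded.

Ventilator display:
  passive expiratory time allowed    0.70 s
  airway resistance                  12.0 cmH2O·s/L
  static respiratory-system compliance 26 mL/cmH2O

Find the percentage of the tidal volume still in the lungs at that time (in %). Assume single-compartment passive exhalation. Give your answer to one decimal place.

τ = R × C = 12.0 × 26 mL/cmH2O = 12.0 × 0.026 L/cmH2O = 0.312 s.
Passive exhalation: V(t)/V₀ = e^(−t/τ) = e^(−0.70/0.312) = 0.1061.
Fraction remaining = 0.1061 → 10.61%.

10.6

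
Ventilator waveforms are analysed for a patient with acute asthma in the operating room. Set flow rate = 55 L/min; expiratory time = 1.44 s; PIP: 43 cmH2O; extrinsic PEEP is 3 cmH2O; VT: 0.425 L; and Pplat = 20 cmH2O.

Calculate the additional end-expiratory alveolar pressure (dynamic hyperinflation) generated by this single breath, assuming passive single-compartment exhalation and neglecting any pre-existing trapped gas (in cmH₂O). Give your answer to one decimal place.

1.7

Flow: 55 L/min ÷ 60 = 0.9167 L/s.
R = (PIP − Pplat)/V̇ = (43 − 20) / 0.9167 = 23.0/0.9167 = 25.09 cmH2O·s/L.
C = Vt/(Pplat − PEEP) = 425.0 / (20 − 3) = 425.0/17.0 = 25.0 mL/cmH2O.
τ = R × C = 25.09 × 0.025 L/cmH2O = 0.6273 s.
Fraction remaining = e^(−Te/τ) = e^(−1.44/0.6273) = 0.1007; trapped volume = 425.0 × 0.1007 = 42.798 mL.
Additional alveolar pressure from trapping ≈ V_trapped / C = 42.798 / 25.0 = 1.712 cmH2O.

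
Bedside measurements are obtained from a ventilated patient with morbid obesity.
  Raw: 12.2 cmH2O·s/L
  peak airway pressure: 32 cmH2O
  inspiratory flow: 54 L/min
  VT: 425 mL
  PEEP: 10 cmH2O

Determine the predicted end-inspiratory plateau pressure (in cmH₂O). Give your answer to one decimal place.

21.0

Flow: 54 L/min ÷ 60 = 0.9 L/s.
Pplat = PIP − Raw × flow = 32 − 12.2 × 0.9 = 32 − 10.98 = 21.02 cmH2O.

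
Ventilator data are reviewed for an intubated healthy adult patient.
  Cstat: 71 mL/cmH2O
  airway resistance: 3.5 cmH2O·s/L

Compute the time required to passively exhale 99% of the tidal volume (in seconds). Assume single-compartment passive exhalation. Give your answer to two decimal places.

τ = R × C = 3.5 × 71 mL/cmH2O = 3.5 × 0.071 L/cmH2O = 0.2485 s.
Exhaled fraction f = 1 − e^(−t/τ) → t = −τ·ln(1 − f) = −0.2485·ln(0.01) = 1.144 s.

1.14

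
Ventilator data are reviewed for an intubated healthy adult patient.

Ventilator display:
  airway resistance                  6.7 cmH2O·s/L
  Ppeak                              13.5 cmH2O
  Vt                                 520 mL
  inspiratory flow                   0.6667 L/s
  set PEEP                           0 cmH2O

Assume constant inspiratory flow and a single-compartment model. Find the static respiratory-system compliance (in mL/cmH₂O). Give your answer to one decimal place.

Equation of motion (constant flow): PIP = Vt/C + R·V̇ + PEEP.
Vt/C = PIP − R·V̇ − PEEP = 13.5 − 6.7×0.6667 − 0 = 13.5 − 4.467 − 0 = 9.033 cmH2O.
C = Vt / 9.033 = 520 / 9.033 = 57.567 mL/cmH2O.

57.6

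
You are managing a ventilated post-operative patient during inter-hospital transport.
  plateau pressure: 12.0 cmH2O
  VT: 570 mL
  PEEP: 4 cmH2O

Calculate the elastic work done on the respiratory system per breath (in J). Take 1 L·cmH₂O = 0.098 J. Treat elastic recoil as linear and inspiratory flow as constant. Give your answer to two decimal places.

0.22

Elastic work ≈ ½ × (Pplat − PEEP) × Vt = 0.5 × (12.0 − 4) × 0.570 L = 0.5 × 8.0 × 0.570 = 2.28 L·cmH2O.
× 0.098 J/(L·cmH2O) → 0.2234 J.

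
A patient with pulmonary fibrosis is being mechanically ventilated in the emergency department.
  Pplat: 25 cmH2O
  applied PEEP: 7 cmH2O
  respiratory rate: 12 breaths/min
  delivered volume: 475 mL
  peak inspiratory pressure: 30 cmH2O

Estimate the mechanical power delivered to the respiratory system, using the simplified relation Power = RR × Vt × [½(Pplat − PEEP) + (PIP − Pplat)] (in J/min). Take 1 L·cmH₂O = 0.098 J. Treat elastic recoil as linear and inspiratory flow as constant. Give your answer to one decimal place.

7.8

Per-breath work = Vt × [½(Pplat−PEEP) + (PIP−Pplat)] = 0.475 × [0.5×18.0 + 5.0] = 0.475 × 14.0 = 6.65 L·cmH2O.
Power = 12 × 6.65 = 79.8 L·cmH2O/min.
× 0.098 J/(L·cmH2O) → 7.82 J/min.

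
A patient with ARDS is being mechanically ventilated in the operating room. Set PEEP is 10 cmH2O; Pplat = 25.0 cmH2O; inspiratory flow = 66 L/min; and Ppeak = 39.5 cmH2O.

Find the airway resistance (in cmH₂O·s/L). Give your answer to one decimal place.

Flow: 66 L/min ÷ 60 = 1.1 L/s.
Raw = (PIP − Pplat) / flow = (39.5 − 25.0) / 1.1 = 14.5 / 1.1 = 13.182 cmH2O·s/L.

13.2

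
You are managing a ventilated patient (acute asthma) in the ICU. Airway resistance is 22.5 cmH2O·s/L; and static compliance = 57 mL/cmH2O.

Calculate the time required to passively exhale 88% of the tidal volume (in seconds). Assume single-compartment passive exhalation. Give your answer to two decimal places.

τ = R × C = 22.5 × 57 mL/cmH2O = 22.5 × 0.057 L/cmH2O = 1.283 s.
Exhaled fraction f = 1 − e^(−t/τ) → t = −τ·ln(1 − f) = −1.283·ln(0.12) = 2.72 s.

2.72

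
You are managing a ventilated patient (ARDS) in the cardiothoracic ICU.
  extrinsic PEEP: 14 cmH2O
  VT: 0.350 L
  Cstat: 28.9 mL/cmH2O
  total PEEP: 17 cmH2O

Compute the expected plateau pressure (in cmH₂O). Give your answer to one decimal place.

29.1

End-expiratory occlusion gives total PEEP = 17 cmH2O (intrinsic PEEP = 17 − 14 = 3). Use total PEEP for the elastic gradient.
Pplat = PEEPtotal + Vt / Cstat = 17 + 350 / 28.9 = 17 + 12.111 = 29.111 cmH2O.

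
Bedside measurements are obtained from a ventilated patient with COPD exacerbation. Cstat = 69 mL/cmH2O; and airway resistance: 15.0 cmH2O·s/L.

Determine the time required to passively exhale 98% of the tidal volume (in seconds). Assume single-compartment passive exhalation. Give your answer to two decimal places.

4.05

τ = R × C = 15.0 × 69 mL/cmH2O = 15.0 × 0.069 L/cmH2O = 1.035 s.
Exhaled fraction f = 1 − e^(−t/τ) → t = −τ·ln(1 − f) = −1.035·ln(0.02) = 4.049 s.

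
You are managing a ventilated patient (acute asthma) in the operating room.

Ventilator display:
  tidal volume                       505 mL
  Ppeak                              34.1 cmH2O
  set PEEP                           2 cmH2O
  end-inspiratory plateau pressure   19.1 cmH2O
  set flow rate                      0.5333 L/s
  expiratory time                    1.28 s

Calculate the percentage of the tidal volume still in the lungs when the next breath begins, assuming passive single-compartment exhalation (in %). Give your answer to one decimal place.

R = (PIP − Pplat)/V̇ = (34.1 − 19.1) / 0.5333 = 15.0/0.5333 = 28.127 cmH2O·s/L.
C = Vt/(Pplat − PEEP) = 505.0 / (19.1 − 2) = 505.0/17.1 = 29.532 mL/cmH2O.
τ = R × C = 28.127 × 0.02953 L/cmH2O = 0.8306 s.
Fraction remaining at end-expiration = e^(−Te/τ) = e^(−1.28/0.8306) = 0.2142 → 21.42%.

21.4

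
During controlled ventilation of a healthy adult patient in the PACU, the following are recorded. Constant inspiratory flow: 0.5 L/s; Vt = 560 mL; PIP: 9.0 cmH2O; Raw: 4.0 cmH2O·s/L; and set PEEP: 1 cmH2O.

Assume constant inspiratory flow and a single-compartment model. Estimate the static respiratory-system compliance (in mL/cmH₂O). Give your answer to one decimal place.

Equation of motion (constant flow): PIP = Vt/C + R·V̇ + PEEP.
Vt/C = PIP − R·V̇ − PEEP = 9.0 − 4.0×0.5 − 1 = 9.0 − 2.0 − 1 = 6.0 cmH2O.
C = Vt / 6.0 = 560 / 6.0 = 93.333 mL/cmH2O.

93.3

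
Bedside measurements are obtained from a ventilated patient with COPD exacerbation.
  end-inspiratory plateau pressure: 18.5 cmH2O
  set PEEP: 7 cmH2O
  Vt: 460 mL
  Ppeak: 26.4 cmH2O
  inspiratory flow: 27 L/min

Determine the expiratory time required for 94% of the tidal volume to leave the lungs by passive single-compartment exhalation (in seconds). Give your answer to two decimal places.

1.98

Flow: 27 L/min ÷ 60 = 0.45 L/s.
R = (PIP − Pplat)/V̇ = (26.4 − 18.5) / 0.45 = 7.9/0.45 = 17.556 cmH2O·s/L.
C = Vt/(Pplat − PEEP) = 460.0 / (18.5 − 7) = 460.0/11.5 = 40.0 mL/cmH2O.
τ = R × C = 17.556 × 0.04 L/cmH2O = 0.7022 s.
t = −τ·ln(1 − 0.94) = −0.7022·ln(0.06) = 1.976 s.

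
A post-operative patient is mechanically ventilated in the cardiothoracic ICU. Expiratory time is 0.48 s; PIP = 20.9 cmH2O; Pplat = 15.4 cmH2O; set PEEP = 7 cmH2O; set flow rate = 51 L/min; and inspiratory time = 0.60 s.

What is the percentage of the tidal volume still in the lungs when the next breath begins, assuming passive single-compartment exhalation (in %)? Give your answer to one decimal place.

29.5

Flow: 51 L/min ÷ 60 = 0.85 L/s.
Vt = flow × Ti = 0.85 L/s × 0.60 s × 1000 mL/L = 510.0 mL.
R = (PIP − Pplat)/V̇ = (20.9 − 15.4) / 0.85 = 5.5/0.85 = 6.471 cmH2O·s/L.
C = Vt/(Pplat − PEEP) = 510.0 / (15.4 − 7) = 510.0/8.4 = 60.714 mL/cmH2O.
τ = R × C = 6.471 × 0.06071 L/cmH2O = 0.3929 s.
Fraction remaining at end-expiration = e^(−Te/τ) = e^(−0.48/0.3929) = 0.2947 → 29.47%.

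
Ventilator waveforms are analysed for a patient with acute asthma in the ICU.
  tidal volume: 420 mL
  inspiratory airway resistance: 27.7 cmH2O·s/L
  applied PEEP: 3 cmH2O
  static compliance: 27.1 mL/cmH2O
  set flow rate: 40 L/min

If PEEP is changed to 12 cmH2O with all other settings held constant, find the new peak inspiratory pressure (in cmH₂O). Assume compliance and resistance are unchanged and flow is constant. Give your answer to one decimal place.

46.0

Flow: 40 L/min ÷ 60 = 0.6667 L/s.
PIP = Vt/C + R·V̇ + PEEP (constant-flow equation of motion).
Only the baseline term changes: ΔPIP = ΔPEEP = 12 − 3 = 9.0 cmH2O.
Original PIP = 420/27.1 + 27.7×0.6667 + 3 = 36.966 cmH2O; new PIP = 36.966 + (9.0) = 45.966 cmH2O.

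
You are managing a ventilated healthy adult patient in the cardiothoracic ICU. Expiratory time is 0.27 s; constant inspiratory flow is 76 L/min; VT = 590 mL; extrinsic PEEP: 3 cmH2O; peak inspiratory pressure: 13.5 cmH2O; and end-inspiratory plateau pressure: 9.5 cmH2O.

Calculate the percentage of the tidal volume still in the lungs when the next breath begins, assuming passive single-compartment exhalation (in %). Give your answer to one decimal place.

39.0

Flow: 76 L/min ÷ 60 = 1.2667 L/s.
R = (PIP − Pplat)/V̇ = (13.5 − 9.5) / 1.2667 = 4.0/1.2667 = 3.158 cmH2O·s/L.
C = Vt/(Pplat − PEEP) = 590.0 / (9.5 − 3) = 590.0/6.5 = 90.769 mL/cmH2O.
τ = R × C = 3.158 × 0.09077 L/cmH2O = 0.2867 s.
Fraction remaining at end-expiration = e^(−Te/τ) = e^(−0.27/0.2867) = 0.3899 → 38.99%.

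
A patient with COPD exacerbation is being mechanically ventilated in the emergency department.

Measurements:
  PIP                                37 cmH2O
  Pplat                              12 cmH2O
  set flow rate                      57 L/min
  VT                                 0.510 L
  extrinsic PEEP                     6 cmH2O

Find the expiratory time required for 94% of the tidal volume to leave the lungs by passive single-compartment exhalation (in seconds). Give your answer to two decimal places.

6.29

Flow: 57 L/min ÷ 60 = 0.95 L/s.
R = (PIP − Pplat)/V̇ = (37 − 12) / 0.95 = 25.0/0.95 = 26.316 cmH2O·s/L.
C = Vt/(Pplat − PEEP) = 510.0 / (12 − 6) = 510.0/6.0 = 85.0 mL/cmH2O.
τ = R × C = 26.316 × 0.085 L/cmH2O = 2.237 s.
t = −τ·ln(1 − 0.94) = −2.237·ln(0.06) = 6.294 s.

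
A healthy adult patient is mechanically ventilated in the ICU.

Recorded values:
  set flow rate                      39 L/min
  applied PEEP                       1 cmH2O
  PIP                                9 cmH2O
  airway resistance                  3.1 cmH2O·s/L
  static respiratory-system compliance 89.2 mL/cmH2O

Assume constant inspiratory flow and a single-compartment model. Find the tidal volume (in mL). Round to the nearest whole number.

Flow: 39 L/min ÷ 60 = 0.65 L/s.
Equation of motion (constant flow): PIP = Vt/C + R·V̇ + PEEP.
Vt/C = PIP − R·V̇ − PEEP = 9 − 2.015 − 1 = 5.985 cmH2O.
Vt = C × 5.985 = 89.2 × 5.985 = 533.86 mL.

534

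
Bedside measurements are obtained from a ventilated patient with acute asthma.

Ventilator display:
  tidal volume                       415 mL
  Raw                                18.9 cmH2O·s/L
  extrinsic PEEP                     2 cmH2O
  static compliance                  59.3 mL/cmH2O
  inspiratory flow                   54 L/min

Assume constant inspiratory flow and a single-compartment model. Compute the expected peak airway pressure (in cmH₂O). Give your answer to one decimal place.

Flow: 54 L/min ÷ 60 = 0.9 L/s.
Equation of motion (constant flow): PIP = Vt/C + R·V̇ + PEEP.
PIP = 415/59.3 + 18.9×0.9 + 2 = 6.998 + 17.01 + 2 = 26.008 cmH2O.

26.0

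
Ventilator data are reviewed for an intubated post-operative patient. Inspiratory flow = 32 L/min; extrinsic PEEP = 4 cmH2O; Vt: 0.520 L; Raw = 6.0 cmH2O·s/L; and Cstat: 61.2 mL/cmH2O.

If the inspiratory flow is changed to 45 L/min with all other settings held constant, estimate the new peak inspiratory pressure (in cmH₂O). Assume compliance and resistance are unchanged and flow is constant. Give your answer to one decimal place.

17.0

Flow: 32 L/min ÷ 60 = 0.5333 L/s.
New flow: 45 L/min ÷ 60 = 0.75 L/s.
PIP = Vt/C + R·V̇ + PEEP (constant-flow equation of motion).
Only the resistive term changes: ΔPIP = R × ΔV̇ = 6.0 × (0.75 − 0.5333) = 6.0 × 0.2167 = 1.3 cmH2O.
Original PIP = 520/61.2 + 6.0×0.5333 + 4 = 15.697 cmH2O; new PIP = 15.697 + (1.3) = 16.997 cmH2O.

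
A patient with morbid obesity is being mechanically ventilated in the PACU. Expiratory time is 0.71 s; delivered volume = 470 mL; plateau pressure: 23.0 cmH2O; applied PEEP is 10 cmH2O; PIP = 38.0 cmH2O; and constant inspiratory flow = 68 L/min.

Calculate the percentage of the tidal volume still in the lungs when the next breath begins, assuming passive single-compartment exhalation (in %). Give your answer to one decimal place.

Flow: 68 L/min ÷ 60 = 1.1333 L/s.
R = (PIP − Pplat)/V̇ = (38.0 − 23.0) / 1.1333 = 15.0/1.1333 = 13.236 cmH2O·s/L.
C = Vt/(Pplat − PEEP) = 470.0 / (23.0 − 10) = 470.0/13.0 = 36.154 mL/cmH2O.
τ = R × C = 13.236 × 0.03615 L/cmH2O = 0.4785 s.
Fraction remaining at end-expiration = e^(−Te/τ) = e^(−0.71/0.4785) = 0.2268 → 22.68%.

22.7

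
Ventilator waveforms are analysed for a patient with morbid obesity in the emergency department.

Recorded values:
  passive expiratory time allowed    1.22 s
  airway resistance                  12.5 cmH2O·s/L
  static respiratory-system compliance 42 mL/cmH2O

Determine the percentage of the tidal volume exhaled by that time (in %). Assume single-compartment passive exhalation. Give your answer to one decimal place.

τ = R × C = 12.5 × 42 mL/cmH2O = 12.5 × 0.042 L/cmH2O = 0.525 s.
Passive exhalation: V(t)/V₀ = e^(−t/τ) = e^(−1.22/0.525) = 0.0979.
Fraction exhaled = 1 − 0.0979 = 0.9021 → 90.21%.

90.2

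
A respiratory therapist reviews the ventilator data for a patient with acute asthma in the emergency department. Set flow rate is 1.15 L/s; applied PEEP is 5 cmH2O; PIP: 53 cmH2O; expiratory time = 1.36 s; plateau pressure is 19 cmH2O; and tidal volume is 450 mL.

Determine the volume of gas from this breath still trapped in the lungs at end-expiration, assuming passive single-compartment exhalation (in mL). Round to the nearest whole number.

108

R = (PIP − Pplat)/V̇ = (53 − 19) / 1.15 = 34.0/1.15 = 29.565 cmH2O·s/L.
C = Vt/(Pplat − PEEP) = 450.0 / (19 − 5) = 450.0/14.0 = 32.143 mL/cmH2O.
τ = R × C = 29.565 × 0.03214 L/cmH2O = 0.9502 s.
Fraction remaining = e^(−Te/τ) = e^(−1.36/0.9502) = 0.239.
Trapped volume = 450.0 × 0.239 = 107.55 mL.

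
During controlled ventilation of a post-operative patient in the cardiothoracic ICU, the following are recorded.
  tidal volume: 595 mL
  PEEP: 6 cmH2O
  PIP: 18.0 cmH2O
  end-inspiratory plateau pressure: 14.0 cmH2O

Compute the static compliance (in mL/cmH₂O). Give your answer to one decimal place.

Cstat = Vt / (Pplat − PEEP) = 595 / (14.0 − 6) = 595 / 8.0 = 74.375 mL/cmH2O.

74.4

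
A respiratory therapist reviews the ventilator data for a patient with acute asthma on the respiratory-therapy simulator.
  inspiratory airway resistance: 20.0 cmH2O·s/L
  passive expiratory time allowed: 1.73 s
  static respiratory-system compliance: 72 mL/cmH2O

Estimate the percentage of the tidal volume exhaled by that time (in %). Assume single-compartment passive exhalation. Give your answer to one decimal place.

τ = R × C = 20.0 × 72 mL/cmH2O = 20.0 × 0.072 L/cmH2O = 1.44 s.
Passive exhalation: V(t)/V₀ = e^(−t/τ) = e^(−1.73/1.44) = 0.3008.
Fraction exhaled = 1 − 0.3008 = 0.6992 → 69.92%.

69.9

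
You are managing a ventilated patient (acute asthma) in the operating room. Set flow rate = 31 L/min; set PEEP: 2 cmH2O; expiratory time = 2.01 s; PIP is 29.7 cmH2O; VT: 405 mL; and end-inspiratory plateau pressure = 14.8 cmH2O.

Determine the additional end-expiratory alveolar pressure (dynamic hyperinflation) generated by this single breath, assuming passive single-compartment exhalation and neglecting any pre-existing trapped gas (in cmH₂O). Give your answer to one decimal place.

1.4

Flow: 31 L/min ÷ 60 = 0.5167 L/s.
R = (PIP − Pplat)/V̇ = (29.7 − 14.8) / 0.5167 = 14.9/0.5167 = 28.837 cmH2O·s/L.
C = Vt/(Pplat − PEEP) = 405.0 / (14.8 − 2) = 405.0/12.8 = 31.641 mL/cmH2O.
τ = R × C = 28.837 × 0.03164 L/cmH2O = 0.9124 s.
Fraction remaining = e^(−Te/τ) = e^(−2.01/0.9124) = 0.1105; trapped volume = 405.0 × 0.1105 = 44.753 mL.
Additional alveolar pressure from trapping ≈ V_trapped / C = 44.753 / 31.641 = 1.414 cmH2O.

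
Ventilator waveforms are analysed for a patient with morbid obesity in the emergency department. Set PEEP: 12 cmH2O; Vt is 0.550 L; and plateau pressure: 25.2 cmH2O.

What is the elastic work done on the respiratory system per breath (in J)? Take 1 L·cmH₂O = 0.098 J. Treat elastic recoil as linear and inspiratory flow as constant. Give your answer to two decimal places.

0.36

Elastic work ≈ ½ × (Pplat − PEEP) × Vt = 0.5 × (25.2 − 12) × 0.550 L = 0.5 × 13.2 × 0.550 = 3.63 L·cmH2O.
× 0.098 J/(L·cmH2O) → 0.3557 J.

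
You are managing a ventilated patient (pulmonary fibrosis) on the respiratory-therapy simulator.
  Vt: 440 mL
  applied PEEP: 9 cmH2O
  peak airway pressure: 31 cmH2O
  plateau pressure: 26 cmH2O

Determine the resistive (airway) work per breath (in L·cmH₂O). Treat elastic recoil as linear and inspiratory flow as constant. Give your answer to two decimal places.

2.20

With constant inspiratory flow the resistive pressure is constant at PIP − Pplat = 31 − 26 = 5.0 cmH2O, so resistive work = 5.0 × 0.440 = 2.2 L·cmH2O.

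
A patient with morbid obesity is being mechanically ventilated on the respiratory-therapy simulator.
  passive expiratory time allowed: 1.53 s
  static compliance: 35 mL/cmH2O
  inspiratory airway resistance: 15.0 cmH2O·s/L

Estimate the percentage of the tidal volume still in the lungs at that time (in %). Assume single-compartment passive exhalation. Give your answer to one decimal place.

5.4

τ = R × C = 15.0 × 35 mL/cmH2O = 15.0 × 0.035 L/cmH2O = 0.525 s.
Passive exhalation: V(t)/V₀ = e^(−t/τ) = e^(−1.53/0.525) = 0.05424.
Fraction remaining = 0.05424 → 5.424%.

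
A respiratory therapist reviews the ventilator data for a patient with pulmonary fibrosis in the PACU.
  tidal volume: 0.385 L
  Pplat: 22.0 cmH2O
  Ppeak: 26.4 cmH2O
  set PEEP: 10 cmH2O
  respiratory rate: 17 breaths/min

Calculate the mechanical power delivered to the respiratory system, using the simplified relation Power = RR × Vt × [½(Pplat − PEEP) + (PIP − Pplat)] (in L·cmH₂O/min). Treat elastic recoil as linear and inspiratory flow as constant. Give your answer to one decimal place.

68.1

Per-breath work = Vt × [½(Pplat−PEEP) + (PIP−Pplat)] = 0.385 × [0.5×12.0 + 4.4] = 0.385 × 10.4 = 4.004 L·cmH2O.
Power = 17 × 4.004 = 68.068 L·cmH2O/min.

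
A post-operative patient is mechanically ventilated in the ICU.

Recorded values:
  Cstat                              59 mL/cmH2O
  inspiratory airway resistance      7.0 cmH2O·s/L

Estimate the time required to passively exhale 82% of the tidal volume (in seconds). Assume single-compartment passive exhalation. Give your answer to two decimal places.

τ = R × C = 7.0 × 59 mL/cmH2O = 7.0 × 0.059 L/cmH2O = 0.413 s.
Exhaled fraction f = 1 − e^(−t/τ) → t = −τ·ln(1 − f) = −0.413·ln(0.18) = 0.7082 s.

0.71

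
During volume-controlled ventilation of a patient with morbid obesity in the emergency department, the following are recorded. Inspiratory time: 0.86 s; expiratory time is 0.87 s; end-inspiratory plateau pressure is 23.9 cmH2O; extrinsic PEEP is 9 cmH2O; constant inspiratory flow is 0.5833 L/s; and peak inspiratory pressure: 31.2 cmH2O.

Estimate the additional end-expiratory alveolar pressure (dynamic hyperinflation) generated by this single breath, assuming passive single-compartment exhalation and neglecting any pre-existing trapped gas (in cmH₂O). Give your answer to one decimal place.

1.9

Vt = flow × Ti = 0.5833 L/s × 0.86 s × 1000 mL/L = 501.64 mL.
R = (PIP − Pplat)/V̇ = (31.2 − 23.9) / 0.5833 = 7.3/0.5833 = 12.515 cmH2O·s/L.
C = Vt/(Pplat − PEEP) = 501.64 / (23.9 − 9) = 501.64/14.9 = 33.667 mL/cmH2O.
τ = R × C = 12.515 × 0.03367 L/cmH2O = 0.4214 s.
Fraction remaining = e^(−Te/τ) = e^(−0.87/0.4214) = 0.1269; trapped volume = 501.64 × 0.1269 = 63.658 mL.
Additional alveolar pressure from trapping ≈ V_trapped / C = 63.658 / 33.667 = 1.891 cmH2O.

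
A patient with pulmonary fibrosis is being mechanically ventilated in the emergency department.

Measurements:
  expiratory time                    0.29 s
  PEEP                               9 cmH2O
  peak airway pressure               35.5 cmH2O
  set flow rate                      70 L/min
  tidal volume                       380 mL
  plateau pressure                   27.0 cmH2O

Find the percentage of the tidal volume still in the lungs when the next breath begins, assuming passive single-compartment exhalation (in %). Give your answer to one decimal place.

15.2

Flow: 70 L/min ÷ 60 = 1.1667 L/s.
R = (PIP − Pplat)/V̇ = (35.5 − 27.0) / 1.1667 = 8.5/1.1667 = 7.286 cmH2O·s/L.
C = Vt/(Pplat − PEEP) = 380.0 / (27.0 − 9) = 380.0/18.0 = 21.111 mL/cmH2O.
τ = R × C = 7.286 × 0.02111 L/cmH2O = 0.1538 s.
Fraction remaining at end-expiration = e^(−Te/τ) = e^(−0.29/0.1538) = 0.1517 → 15.17%.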